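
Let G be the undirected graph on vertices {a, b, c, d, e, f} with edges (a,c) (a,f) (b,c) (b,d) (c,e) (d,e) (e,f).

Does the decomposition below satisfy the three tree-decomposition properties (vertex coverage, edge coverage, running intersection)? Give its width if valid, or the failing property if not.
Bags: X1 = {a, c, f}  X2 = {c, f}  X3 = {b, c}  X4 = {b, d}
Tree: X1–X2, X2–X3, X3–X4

A tree decomposition must satisfy three properties: every vertex lies in some bag; for every edge, both endpoints lie together in some bag; and for every vertex, the bags containing it form a connected subtree. Here vertex e appears in no bag, so the decomposition is invalid.

No — vertex e appears in no bag.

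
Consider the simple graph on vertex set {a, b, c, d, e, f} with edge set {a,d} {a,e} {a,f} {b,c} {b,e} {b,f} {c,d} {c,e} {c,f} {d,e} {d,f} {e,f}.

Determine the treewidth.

3

A width-3 tree decomposition is:
Bags: B1 = {a, d, e, f}  B2 = {c, d, e, f}  B3 = {b, c, e, f}
Tree: B1–B2, B2–B3
Each bag holds 4 vertices, so the decomposition has width 3, which upper-bounds the treewidth. On the other hand G contains the 4-clique {c, d, e, f}. A clique must lie in a single bag of any decomposition, so no decomposition can have width below 3. Therefore the treewidth is 3.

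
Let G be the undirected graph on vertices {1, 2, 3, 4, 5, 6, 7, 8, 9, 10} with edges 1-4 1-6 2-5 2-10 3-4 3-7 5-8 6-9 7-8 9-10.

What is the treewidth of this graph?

A width-2 tree decomposition is:
Bags: B1 = {3, 4, 7}  B2 = {4, 7, 8}  B3 = {4, 5, 8}  B4 = {2, 4, 5}  B5 = {2, 4, 10}  B6 = {4, 9, 10}  B7 = {4, 6, 9}  B8 = {1, 4, 6}
Tree: B1–B2, B2–B3, B3–B4, B4–B5, B5–B6, B6–B7, B7–B8
Every bag has size at most 3, so the width is 3 − 1 = 2 and tw(G) ≤ 2. For the lower bound, G contains the cycle 4–3–7–8–5–2–10–9–6–1–4, so G is not a forest; only forests have treewidth ≤ 1, hence tw(G) ≥ 2. Therefore the treewidth is 2.

2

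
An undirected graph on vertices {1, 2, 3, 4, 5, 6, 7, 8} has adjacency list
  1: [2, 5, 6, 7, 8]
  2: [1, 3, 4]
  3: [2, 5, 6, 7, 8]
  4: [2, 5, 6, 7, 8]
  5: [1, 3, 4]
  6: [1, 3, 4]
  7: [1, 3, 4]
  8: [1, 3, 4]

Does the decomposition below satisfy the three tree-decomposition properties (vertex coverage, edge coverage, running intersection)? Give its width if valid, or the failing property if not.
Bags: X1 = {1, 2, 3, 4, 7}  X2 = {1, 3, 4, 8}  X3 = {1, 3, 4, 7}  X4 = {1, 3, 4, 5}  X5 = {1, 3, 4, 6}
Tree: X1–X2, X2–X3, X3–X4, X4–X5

A tree decomposition must satisfy three properties: every vertex lies in some bag; for every edge, both endpoints lie together in some bag; and for every vertex, the bags containing it form a connected subtree. Here bags containing vertex 7 are not connected in the tree, so the decomposition is invalid.

No — bags containing vertex 7 are not connected in the tree.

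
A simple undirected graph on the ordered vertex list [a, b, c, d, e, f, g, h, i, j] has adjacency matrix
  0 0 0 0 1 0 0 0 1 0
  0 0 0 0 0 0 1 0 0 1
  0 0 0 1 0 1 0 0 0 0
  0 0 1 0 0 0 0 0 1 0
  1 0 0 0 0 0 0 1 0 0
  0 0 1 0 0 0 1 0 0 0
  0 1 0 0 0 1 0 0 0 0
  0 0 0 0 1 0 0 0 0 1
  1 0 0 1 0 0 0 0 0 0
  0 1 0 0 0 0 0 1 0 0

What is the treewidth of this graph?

A width-2 tree decomposition is:
Bags: B1 = {c, f, g}  B2 = {c, d, g}  B3 = {d, g, i}  B4 = {a, g, i}  B5 = {a, e, g}  B6 = {e, g, h}  B7 = {g, h, j}  B8 = {b, g, j}
Tree: B1–B2, B2–B3, B3–B4, B4–B5, B5–B6, B6–B7, B7–B8
Every bag has size at most 3, so the width is 3 − 1 = 2 and tw(G) ≤ 2. Since g–f–c–d–i–a–e–h–j–b–g is a cycle in G, G is not acyclic. Forests are exactly the graphs of treewidth ≤ 1, so tw(G) ≥ 2. Combining the bounds, tw(G) = 2.

2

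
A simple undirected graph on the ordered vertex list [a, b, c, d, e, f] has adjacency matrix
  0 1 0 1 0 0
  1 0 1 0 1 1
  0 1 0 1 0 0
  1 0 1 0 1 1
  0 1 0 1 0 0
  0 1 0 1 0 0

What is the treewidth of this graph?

A width-2 tree decomposition is:
Bags: B1 = {b, d, e}  B2 = {a, b, d}  B3 = {b, c, d}  B4 = {b, d, f}
Tree: B1–B2, B2–B3, B3–B4
Each bag holds 3 vertices, so the decomposition has width 2, which upper-bounds the treewidth. The edges e–b–a–d–e form a cycle, so G is not a tree and its treewidth is at least 2. Combining the bounds, tw(G) = 2.

2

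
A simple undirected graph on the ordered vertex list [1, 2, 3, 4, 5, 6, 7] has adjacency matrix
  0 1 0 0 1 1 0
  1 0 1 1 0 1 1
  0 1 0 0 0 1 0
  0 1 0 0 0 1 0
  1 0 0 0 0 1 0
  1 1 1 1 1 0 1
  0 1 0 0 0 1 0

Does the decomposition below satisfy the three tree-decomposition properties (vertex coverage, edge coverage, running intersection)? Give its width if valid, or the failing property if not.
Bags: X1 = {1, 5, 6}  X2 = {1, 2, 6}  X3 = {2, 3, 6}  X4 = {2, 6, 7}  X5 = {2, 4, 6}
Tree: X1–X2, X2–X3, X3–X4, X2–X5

Yes; width 2.

Every vertex of G appears in some bag (union = {1, 2, 3, 4, 5, 6, 7}); every edge is covered by a bag; and for each vertex v the set of bags containing v is connected in the bag tree. The decomposition is therefore valid. The largest bag has 3 vertices, so the width is 2.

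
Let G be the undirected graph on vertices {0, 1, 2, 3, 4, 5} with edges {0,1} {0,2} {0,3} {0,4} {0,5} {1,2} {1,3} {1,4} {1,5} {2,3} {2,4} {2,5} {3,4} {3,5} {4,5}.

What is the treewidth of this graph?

A width-5 tree decomposition is:
Bags: B1 = {0, 1, 2, 3, 4, 5}
Tree: (single bag)
A single bag containing all 6 vertices is trivially a valid decomposition of width 5. For the lower bound, the 6 vertices {0, 1, 2, 3, 4, 5} are pairwise adjacent, and any tree decomposition puts a clique entirely inside one bag — forcing width ≥ 5. The upper and lower bounds meet at 5, so that is the treewidth.

5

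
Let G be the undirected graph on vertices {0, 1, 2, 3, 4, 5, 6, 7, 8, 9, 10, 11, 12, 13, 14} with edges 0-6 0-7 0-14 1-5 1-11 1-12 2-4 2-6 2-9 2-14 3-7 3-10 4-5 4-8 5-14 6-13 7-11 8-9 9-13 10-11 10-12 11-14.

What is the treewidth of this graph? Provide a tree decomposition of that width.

Treewidth 3.
Bags: B1 = {6, 8, 9, 13}  B2 = {2, 6, 8, 9}  B3 = {2, 4, 6, 8}  B4 = {0, 2, 4, 6}  B5 = {0, 2, 4, 14}  B6 = {0, 4, 5, 14}  B7 = {0, 5, 7, 14}  B8 = {5, 7, 11, 14}  B9 = {1, 5, 7, 11}  B10 = {1, 3, 7, 11}  B11 = {1, 3, 10, 11}  B12 = {1, 3, 10, 12}
Tree: B1–B2, B2–B3, B3–B4, B4–B5, B5–B6, B6–B7, B7–B8, B8–B9, B9–B10, B10–B11, B11–B12

Each bag holds 4 vertices, so the decomposition has width 3, which upper-bounds the treewidth. For the lower bound: the 4 vertex sets {8,9,13}, {6}, {2}, {0,4,5,14} are disjoint, each induces a connected subgraph, and every pair is joined by at least one edge of G. Contracting each set to a single vertex therefore yields K_{4} as a minor, and since treewidth is minor-monotone, tw(G) ≥ tw(K_{4}) = 3. The upper and lower bounds meet at 3, so that is the treewidth.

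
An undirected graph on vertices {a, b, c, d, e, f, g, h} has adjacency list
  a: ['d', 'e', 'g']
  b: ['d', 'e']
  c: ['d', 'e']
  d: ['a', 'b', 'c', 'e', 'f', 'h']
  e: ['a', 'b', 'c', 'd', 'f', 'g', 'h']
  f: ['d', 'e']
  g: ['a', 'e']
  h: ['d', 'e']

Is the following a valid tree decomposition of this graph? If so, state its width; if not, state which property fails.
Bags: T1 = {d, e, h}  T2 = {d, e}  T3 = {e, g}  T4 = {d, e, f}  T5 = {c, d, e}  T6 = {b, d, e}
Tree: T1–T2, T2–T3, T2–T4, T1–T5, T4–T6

A tree decomposition must satisfy three properties: every vertex lies in some bag; for every edge, both endpoints lie together in some bag; and for every vertex, the bags containing it form a connected subtree. Here vertex a appears in no bag, so the decomposition is invalid.

No — vertex a appears in no bag.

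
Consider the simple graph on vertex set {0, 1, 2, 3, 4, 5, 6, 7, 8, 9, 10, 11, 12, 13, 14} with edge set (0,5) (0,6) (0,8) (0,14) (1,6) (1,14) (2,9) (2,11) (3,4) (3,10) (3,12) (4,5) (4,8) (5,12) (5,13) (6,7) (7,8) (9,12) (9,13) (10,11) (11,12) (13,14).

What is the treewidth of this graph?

3

A width-3 tree decomposition is:
Bags: B1 = {1, 6, 7, 8}  B2 = {0, 1, 6, 8}  B3 = {0, 1, 8, 14}  B4 = {0, 4, 8, 14}  B5 = {0, 4, 5, 14}  B6 = {4, 5, 13, 14}  B7 = {3, 4, 5, 13}  B8 = {3, 5, 12, 13}  B9 = {3, 9, 12, 13}  B10 = {3, 9, 10, 12}  B11 = {9, 10, 11, 12}  B12 = {2, 9, 10, 11}
Tree: B1–B2, B2–B3, B3–B4, B4–B5, B5–B6, B6–B7, B7–B8, B8–B9, B9–B10, B10–B11, B11–B12
The largest bag has 4 vertices, giving width 3; this decomposition certifies tw(G) ≤ 3. For the lower bound: the 4 vertex sets {1,6,7}, {8}, {0}, {4,5,13,14} are disjoint, each induces a connected subgraph, and every pair is joined by at least one edge of G. Contracting each set to a single vertex therefore yields K_{4} as a minor, and since treewidth is minor-monotone, tw(G) ≥ tw(K_{4}) = 3. Hence tw(G) = 3 exactly.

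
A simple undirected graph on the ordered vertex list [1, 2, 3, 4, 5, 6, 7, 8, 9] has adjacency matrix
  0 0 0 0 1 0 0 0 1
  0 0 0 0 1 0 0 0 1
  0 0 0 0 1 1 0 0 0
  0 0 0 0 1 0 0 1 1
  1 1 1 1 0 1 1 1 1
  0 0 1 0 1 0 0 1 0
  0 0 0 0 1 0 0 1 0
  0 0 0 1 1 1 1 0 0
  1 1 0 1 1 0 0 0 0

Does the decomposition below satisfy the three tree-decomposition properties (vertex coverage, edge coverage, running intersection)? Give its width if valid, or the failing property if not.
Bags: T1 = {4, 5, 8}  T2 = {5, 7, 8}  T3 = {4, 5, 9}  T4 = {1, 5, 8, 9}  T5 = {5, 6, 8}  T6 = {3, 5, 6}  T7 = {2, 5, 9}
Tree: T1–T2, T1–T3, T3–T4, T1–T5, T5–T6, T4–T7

No — bags containing vertex 8 are not connected in the tree.

A tree decomposition must satisfy three properties: every vertex lies in some bag; for every edge, both endpoints lie together in some bag; and for every vertex, the bags containing it form a connected subtree. Here bags containing vertex 8 are not connected in the tree, so the decomposition is invalid.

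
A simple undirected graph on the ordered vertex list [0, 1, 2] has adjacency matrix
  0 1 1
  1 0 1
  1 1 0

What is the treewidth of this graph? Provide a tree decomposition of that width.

Treewidth 2.
Bags: B1 = {0, 1, 2}
Tree: (single bag)

A single bag containing all 3 vertices is trivially a valid decomposition of width 2. For the lower bound, the 3 vertices {0, 1, 2} are pairwise adjacent, and any tree decomposition puts a clique entirely inside one bag — forcing width ≥ 2. Combining the bounds, tw(G) = 2.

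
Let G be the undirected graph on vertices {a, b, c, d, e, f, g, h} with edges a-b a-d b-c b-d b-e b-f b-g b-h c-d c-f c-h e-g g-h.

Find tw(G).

2

A width-2 tree decomposition is:
Bags: B1 = {b, c, h}  B2 = {b, c, d}  B3 = {a, b, d}  B4 = {b, c, f}  B5 = {b, g, h}  B6 = {b, e, g}
Tree: B1–B2, B2–B3, B2–B4, B1–B5, B5–B6
Each bag holds 3 vertices, so the decomposition has width 2, which upper-bounds the treewidth. Conversely, {b, e, g} is a clique of size 3, and the vertices of any clique must share a bag in every tree decomposition; so some bag has ≥ 3 vertices and tw(G) ≥ 2. Combining the bounds, tw(G) = 2.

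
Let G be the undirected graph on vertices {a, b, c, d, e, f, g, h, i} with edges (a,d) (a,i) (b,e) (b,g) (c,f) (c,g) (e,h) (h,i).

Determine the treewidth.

1

A width-1 tree decomposition is:
Bags: B1 = {c, f}  B2 = {c, g}  B3 = {b, g}  B4 = {b, e}  B5 = {e, h}  B6 = {h, i}  B7 = {a, i}  B8 = {a, d}
Tree: B1–B2, B2–B3, B3–B4, B4–B5, B5–B6, B6–B7, B7–B8
Each bag holds 2 vertices, so the decomposition has width 1, which upper-bounds the treewidth. G has an edge, so its treewidth is at least 1. Therefore the treewidth is 1.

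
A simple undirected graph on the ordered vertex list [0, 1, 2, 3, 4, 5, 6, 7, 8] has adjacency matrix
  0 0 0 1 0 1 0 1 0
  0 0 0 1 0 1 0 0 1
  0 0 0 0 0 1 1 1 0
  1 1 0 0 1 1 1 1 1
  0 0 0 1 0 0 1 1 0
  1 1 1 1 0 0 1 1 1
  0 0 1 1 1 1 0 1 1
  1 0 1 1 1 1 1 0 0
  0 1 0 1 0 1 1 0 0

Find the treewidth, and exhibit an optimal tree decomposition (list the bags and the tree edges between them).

The largest bag has 4 vertices, giving width 3; this decomposition certifies tw(G) ≤ 3. For the lower bound, the 4 vertices {2, 5, 6, 7} are pairwise adjacent, and any tree decomposition puts a clique entirely inside one bag — forcing width ≥ 3. Therefore the treewidth is 3.

Treewidth 3.
Bags: B1 = {3, 5, 6, 7}  B2 = {0, 3, 5, 7}  B3 = {3, 5, 6, 8}  B4 = {3, 4, 6, 7}  B5 = {1, 3, 5, 8}  B6 = {2, 5, 6, 7}
Tree: B1–B2, B1–B3, B1–B4, B3–B5, B1–B6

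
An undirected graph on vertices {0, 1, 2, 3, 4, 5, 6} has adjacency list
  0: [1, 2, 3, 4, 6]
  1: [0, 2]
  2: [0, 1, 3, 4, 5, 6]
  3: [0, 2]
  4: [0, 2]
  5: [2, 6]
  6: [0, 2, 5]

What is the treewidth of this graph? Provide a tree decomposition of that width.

The largest bag has 3 vertices, giving width 2; this decomposition certifies tw(G) ≤ 2. Conversely, {0, 1, 2} is a clique of size 3, and the vertices of any clique must share a bag in every tree decomposition; so some bag has ≥ 3 vertices and tw(G) ≥ 2. The upper and lower bounds meet at 2, so that is the treewidth.

Treewidth 2.
One optimal decomposition is:
Bags: B1 = {0, 2, 4}  B2 = {0, 1, 2}  B3 = {0, 2, 6}  B4 = {0, 2, 3}  B5 = {2, 5, 6}
Tree: B1–B2, B2–B3, B1–B4, B3–B5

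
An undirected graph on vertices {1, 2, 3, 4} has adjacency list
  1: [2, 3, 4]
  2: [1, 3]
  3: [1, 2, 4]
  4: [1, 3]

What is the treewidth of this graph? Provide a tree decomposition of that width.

Treewidth 2.
One optimal decomposition is:
Bags: B1 = {1, 2, 3}  B2 = {1, 3, 4}
Tree: B1–B2

Every bag has size at most 3, so the width is 3 − 1 = 2 and tw(G) ≤ 2. Conversely, {1, 2, 3} is a clique of size 3, and the vertices of any clique must share a bag in every tree decomposition; so some bag has ≥ 3 vertices and tw(G) ≥ 2. Therefore the treewidth is 2.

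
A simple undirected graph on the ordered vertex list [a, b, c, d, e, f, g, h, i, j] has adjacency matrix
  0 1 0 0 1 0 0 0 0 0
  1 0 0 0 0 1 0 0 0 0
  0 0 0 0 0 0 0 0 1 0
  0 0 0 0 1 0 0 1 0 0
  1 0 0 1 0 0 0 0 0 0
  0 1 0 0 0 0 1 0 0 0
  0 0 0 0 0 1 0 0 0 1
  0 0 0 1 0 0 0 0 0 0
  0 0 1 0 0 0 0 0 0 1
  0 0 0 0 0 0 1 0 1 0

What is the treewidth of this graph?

A width-1 tree decomposition is:
Bags: B1 = {c, i}  B2 = {i, j}  B3 = {g, j}  B4 = {f, g}  B5 = {b, f}  B6 = {a, b}  B7 = {a, e}  B8 = {d, e}  B9 = {d, h}
Tree: B1–B2, B2–B3, B3–B4, B4–B5, B5–B6, B6–B7, B7–B8, B8–B9
Every bag has size at most 2, so the width is 2 − 1 = 1 and tw(G) ≤ 1. Any graph with an edge has treewidth ≥ 1, and G has the edge c–i. Combining the bounds, tw(G) = 1.

1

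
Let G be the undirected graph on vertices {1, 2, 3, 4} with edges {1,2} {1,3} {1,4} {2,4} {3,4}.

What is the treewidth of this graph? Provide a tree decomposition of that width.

Every bag has size at most 3, so the width is 3 − 1 = 2 and tw(G) ≤ 2. For the lower bound, the 3 vertices {1, 2, 4} are pairwise adjacent, and any tree decomposition puts a clique entirely inside one bag — forcing width ≥ 2. Hence tw(G) = 2 exactly.

Treewidth 2.
Bags: B1 = {1, 2, 4}  B2 = {1, 3, 4}
Tree: B1–B2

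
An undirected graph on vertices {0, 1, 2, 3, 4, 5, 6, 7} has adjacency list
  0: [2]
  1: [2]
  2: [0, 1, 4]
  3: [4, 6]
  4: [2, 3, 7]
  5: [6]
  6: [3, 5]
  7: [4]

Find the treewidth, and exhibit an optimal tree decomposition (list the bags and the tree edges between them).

The largest bag has 2 vertices, giving width 1; this decomposition certifies tw(G) ≤ 1. Any graph with an edge has treewidth ≥ 1, and G has the edge 0–2. The upper and lower bounds meet at 1, so that is the treewidth.

Treewidth 1.
One optimal decomposition is:
Bags: B1 = {0, 2}  B2 = {2, 4}  B3 = {4, 7}  B4 = {3, 4}  B5 = {3, 6}  B6 = {1, 2}  B7 = {5, 6}
Tree: B1–B2, B2–B3, B3–B4, B4–B5, B2–B6, B5–B7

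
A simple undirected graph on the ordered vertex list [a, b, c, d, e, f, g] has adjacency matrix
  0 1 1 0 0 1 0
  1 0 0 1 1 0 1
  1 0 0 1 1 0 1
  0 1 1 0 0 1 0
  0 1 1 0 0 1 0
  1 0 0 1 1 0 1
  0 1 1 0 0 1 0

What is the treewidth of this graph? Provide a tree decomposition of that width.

The largest bag has 4 vertices, giving width 3; this decomposition certifies tw(G) ≤ 3. For the lower bound: the 4 vertex sets {e,f}, {b,d}, {c}, {g} are disjoint, each induces a connected subgraph, and every pair is joined by at least one edge of G. Contracting each set to a single vertex therefore yields K_{4} as a minor, and since treewidth is minor-monotone, tw(G) ≥ tw(K_{4}) = 3. Combining the bounds, tw(G) = 3.

Treewidth 3.
One optimal decomposition is:
Bags: B1 = {b, c, e, f}  B2 = {b, c, d, f}  B3 = {b, c, f, g}  B4 = {a, b, c, f}
Tree: B1–B2, B2–B3, B3–B4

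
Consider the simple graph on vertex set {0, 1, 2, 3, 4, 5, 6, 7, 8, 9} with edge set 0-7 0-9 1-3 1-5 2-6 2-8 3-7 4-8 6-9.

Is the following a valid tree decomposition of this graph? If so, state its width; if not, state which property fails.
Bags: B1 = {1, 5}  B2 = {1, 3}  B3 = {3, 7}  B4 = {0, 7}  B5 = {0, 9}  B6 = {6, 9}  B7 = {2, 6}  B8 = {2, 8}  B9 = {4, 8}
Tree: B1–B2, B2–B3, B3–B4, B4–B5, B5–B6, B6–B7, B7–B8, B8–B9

Checking the three conditions: (i) the bags cover all of {0, 1, 2, 3, 4, 5, 6, 7, 8, 9}; (ii) for each edge, some bag contains both endpoints; (iii) the bags containing any fixed vertex form a subtree. All hold, so the decomposition is valid with width 2 − 1 = 1.

Yes; width 1.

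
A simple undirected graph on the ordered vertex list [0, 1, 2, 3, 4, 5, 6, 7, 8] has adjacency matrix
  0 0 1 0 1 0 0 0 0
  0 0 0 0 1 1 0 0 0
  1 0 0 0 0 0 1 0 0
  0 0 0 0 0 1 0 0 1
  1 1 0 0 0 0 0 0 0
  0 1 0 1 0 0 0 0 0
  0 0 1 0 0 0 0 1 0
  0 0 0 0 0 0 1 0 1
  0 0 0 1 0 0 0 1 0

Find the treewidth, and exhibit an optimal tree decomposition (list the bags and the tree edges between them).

Each bag holds 3 vertices, so the decomposition has width 2, which upper-bounds the treewidth. For the lower bound, G contains the cycle 2–0–4–1–5–3–8–7–6–2, so G is not a forest; only forests have treewidth ≤ 1, hence tw(G) ≥ 2. Therefore the treewidth is 2.

Treewidth 2.
One optimal decomposition is:
Bags: B1 = {0, 2, 4}  B2 = {1, 2, 4}  B3 = {1, 2, 5}  B4 = {2, 3, 5}  B5 = {2, 3, 8}  B6 = {2, 7, 8}  B7 = {2, 6, 7}
Tree: B1–B2, B2–B3, B3–B4, B4–B5, B5–B6, B6–B7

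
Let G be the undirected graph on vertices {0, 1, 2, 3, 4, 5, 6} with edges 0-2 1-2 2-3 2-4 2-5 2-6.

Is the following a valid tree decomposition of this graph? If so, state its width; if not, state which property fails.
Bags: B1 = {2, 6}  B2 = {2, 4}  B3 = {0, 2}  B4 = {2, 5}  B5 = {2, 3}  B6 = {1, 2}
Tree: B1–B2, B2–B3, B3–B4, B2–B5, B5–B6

Every vertex of G appears in some bag (union = {0, 1, 2, 3, 4, 5, 6}); every edge is covered by a bag; and for each vertex v the set of bags containing v is connected in the bag tree. The decomposition is therefore valid. The largest bag has 2 vertices, so the width is 1.

Yes; width 1.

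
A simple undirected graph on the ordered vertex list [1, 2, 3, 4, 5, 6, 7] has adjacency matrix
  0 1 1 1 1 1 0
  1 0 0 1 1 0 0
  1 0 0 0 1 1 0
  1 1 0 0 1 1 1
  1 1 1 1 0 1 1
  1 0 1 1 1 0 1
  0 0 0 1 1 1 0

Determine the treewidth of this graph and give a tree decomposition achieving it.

Treewidth 3.
Bags: B1 = {1, 3, 5, 6}  B2 = {1, 4, 5, 6}  B3 = {4, 5, 6, 7}  B4 = {1, 2, 4, 5}
Tree: B1–B2, B2–B3, B2–B4

Every bag has size at most 4, so the width is 4 − 1 = 3 and tw(G) ≤ 3. Conversely, {1, 3, 5, 6} is a clique of size 4, and the vertices of any clique must share a bag in every tree decomposition; so some bag has ≥ 4 vertices and tw(G) ≥ 3. Therefore the treewidth is 3.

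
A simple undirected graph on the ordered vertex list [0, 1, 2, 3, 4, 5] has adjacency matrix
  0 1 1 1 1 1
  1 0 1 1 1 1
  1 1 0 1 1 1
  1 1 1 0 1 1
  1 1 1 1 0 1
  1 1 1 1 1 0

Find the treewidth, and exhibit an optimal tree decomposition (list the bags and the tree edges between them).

A single bag containing all 6 vertices is trivially a valid decomposition of width 5. For the lower bound, the 6 vertices {0, 1, 2, 3, 4, 5} are pairwise adjacent, and any tree decomposition puts a clique entirely inside one bag — forcing width ≥ 5. Hence tw(G) = 5 exactly.

Treewidth 5.
One optimal decomposition is:
Bags: B1 = {0, 1, 2, 3, 4, 5}
Tree: (single bag)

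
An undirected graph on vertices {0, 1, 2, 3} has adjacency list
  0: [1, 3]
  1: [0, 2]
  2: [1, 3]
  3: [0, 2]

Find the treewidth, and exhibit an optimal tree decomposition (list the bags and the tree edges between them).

Treewidth 2.
One such decomposition:
Bags: B1 = {0, 1, 2}  B2 = {0, 2, 3}
Tree: B1–B2

The largest bag has 3 vertices, giving width 2; this decomposition certifies tw(G) ≤ 2. Since 0–1–2–3–0 is a cycle in G, G is not acyclic. Forests are exactly the graphs of treewidth ≤ 1, so tw(G) ≥ 2. The upper and lower bounds meet at 2, so that is the treewidth.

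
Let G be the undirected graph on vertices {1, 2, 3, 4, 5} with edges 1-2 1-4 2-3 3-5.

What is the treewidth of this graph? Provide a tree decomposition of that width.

Treewidth 1.
One optimal decomposition is:
Bags: B1 = {3, 5}  B2 = {2, 3}  B3 = {1, 2}  B4 = {1, 4}
Tree: B1–B2, B2–B3, B3–B4

Each bag holds 2 vertices, so the decomposition has width 1, which upper-bounds the treewidth. Any graph with an edge has treewidth ≥ 1, and G has the edge 5–3. The upper and lower bounds meet at 1, so that is the treewidth.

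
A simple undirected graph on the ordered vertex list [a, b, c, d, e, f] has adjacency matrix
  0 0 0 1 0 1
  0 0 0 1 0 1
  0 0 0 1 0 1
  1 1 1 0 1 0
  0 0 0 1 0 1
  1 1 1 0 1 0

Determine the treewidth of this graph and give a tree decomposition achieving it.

Treewidth 2.
One such decomposition:
Bags: B1 = {c, d, f}  B2 = {b, d, f}  B3 = {d, e, f}  B4 = {a, d, f}
Tree: B1–B2, B2–B3, B3–B4

The largest bag has 3 vertices, giving width 2; this decomposition certifies tw(G) ≤ 2. The edges c–d–b–f–c form a cycle, so G is not a tree and its treewidth is at least 2. Therefore the treewidth is 2.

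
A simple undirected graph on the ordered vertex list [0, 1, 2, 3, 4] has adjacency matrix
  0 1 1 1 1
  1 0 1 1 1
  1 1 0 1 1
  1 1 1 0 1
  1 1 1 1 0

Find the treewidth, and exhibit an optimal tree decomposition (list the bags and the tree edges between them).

Treewidth 4.
Bags: B1 = {0, 1, 2, 3, 4}
Tree: (single bag)

With just one bag of size 5, the width is 5 − 1 = 4, so tw(G) ≤ 4. For the lower bound, the 5 vertices {0, 1, 2, 3, 4} are pairwise adjacent, and any tree decomposition puts a clique entirely inside one bag — forcing width ≥ 4. Therefore the treewidth is 4.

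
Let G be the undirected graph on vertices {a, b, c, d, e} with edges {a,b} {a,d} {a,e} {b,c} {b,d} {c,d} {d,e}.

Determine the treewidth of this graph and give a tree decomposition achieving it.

Every bag has size at most 3, so the width is 3 − 1 = 2 and tw(G) ≤ 2. On the other hand G contains the 3-clique {b, c, d}. A clique must lie in a single bag of any decomposition, so no decomposition can have width below 2. Therefore the treewidth is 2.

Treewidth 2.
One such decomposition:
Bags: B1 = {a, b, d}  B2 = {a, d, e}  B3 = {b, c, d}
Tree: B1–B2, B1–B3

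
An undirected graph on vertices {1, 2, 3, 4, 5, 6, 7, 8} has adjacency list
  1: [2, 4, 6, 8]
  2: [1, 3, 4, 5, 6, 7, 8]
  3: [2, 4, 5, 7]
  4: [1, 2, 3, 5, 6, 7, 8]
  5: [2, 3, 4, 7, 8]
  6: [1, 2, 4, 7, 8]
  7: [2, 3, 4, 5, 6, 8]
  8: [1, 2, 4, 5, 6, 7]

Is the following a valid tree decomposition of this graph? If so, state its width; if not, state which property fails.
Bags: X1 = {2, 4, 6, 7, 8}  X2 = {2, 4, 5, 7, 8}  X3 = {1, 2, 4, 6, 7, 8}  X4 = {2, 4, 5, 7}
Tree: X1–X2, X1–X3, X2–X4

A tree decomposition must satisfy three properties: every vertex lies in some bag; for every edge, both endpoints lie together in some bag; and for every vertex, the bags containing it form a connected subtree. Here vertex 3 appears in no bag, so the decomposition is invalid.

No — vertex 3 appears in no bag.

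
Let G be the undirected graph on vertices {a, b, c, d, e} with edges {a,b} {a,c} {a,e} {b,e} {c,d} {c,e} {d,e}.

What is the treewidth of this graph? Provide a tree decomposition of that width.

Treewidth 2.
One optimal decomposition is:
Bags: B1 = {a, c, e}  B2 = {a, b, e}  B3 = {c, d, e}
Tree: B1–B2, B1–B3

Every bag has size at most 3, so the width is 3 − 1 = 2 and tw(G) ≤ 2. Conversely, {c, d, e} is a clique of size 3, and the vertices of any clique must share a bag in every tree decomposition; so some bag has ≥ 3 vertices and tw(G) ≥ 2. Hence tw(G) = 2 exactly.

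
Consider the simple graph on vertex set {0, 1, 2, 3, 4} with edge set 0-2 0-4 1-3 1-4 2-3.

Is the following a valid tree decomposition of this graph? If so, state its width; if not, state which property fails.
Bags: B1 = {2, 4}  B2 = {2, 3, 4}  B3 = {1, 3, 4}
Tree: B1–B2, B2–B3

A tree decomposition must satisfy three properties: every vertex lies in some bag; for every edge, both endpoints lie together in some bag; and for every vertex, the bags containing it form a connected subtree. Here vertex 0 appears in no bag, so the decomposition is invalid.

No — vertex 0 appears in no bag.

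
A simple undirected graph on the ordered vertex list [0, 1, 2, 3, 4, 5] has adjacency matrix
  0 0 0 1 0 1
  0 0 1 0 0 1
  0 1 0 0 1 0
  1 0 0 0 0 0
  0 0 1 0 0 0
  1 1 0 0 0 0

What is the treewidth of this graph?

1

A width-1 tree decomposition is:
Bags: B1 = {2, 4}  B2 = {1, 2}  B3 = {1, 5}  B4 = {0, 5}  B5 = {0, 3}
Tree: B1–B2, B2–B3, B3–B4, B4–B5
The largest bag has 2 vertices, giving width 1; this decomposition certifies tw(G) ≤ 1. G has an edge, so its treewidth is at least 1. Therefore the treewidth is 1.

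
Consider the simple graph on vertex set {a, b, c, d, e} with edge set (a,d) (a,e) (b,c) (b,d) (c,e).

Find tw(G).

2

A width-2 tree decomposition is:
Bags: B1 = {a, b, d}  B2 = {a, b, c}  B3 = {a, c, e}
Tree: B1–B2, B2–B3
Each bag holds 3 vertices, so the decomposition has width 2, which upper-bounds the treewidth. Since a–d–b–c–e–a is a cycle in G, G is not acyclic. Forests are exactly the graphs of treewidth ≤ 1, so tw(G) ≥ 2. The upper and lower bounds meet at 2, so that is the treewidth.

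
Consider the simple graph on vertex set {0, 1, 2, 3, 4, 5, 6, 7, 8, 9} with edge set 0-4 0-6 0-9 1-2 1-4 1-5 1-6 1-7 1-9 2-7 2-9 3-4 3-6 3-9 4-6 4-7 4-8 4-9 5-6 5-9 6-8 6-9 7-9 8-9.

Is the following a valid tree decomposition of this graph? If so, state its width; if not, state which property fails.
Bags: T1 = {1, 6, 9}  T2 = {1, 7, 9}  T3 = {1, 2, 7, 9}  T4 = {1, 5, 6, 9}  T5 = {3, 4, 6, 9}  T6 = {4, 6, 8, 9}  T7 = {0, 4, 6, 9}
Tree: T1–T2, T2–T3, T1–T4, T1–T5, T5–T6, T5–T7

A tree decomposition must satisfy three properties: every vertex lies in some bag; for every edge, both endpoints lie together in some bag; and for every vertex, the bags containing it form a connected subtree. Here edge (4,1) lies in no bag, so the decomposition is invalid.

No — edge (4,1) lies in no bag.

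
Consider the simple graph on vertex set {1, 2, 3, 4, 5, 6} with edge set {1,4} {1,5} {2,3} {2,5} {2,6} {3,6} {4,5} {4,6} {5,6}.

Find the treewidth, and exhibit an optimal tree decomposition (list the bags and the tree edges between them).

Each bag holds 3 vertices, so the decomposition has width 2, which upper-bounds the treewidth. On the other hand G contains the 3-clique {2, 3, 6}. A clique must lie in a single bag of any decomposition, so no decomposition can have width below 2. The upper and lower bounds meet at 2, so that is the treewidth.

Treewidth 2.
One such decomposition:
Bags: B1 = {4, 5, 6}  B2 = {2, 5, 6}  B3 = {1, 4, 5}  B4 = {2, 3, 6}
Tree: B1–B2, B1–B3, B2–B4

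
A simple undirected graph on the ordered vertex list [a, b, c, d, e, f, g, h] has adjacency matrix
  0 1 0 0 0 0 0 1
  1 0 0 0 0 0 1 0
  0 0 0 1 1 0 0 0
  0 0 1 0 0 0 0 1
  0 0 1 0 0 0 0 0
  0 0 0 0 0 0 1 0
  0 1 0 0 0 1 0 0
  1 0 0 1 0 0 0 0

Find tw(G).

A width-1 tree decomposition is:
Bags: B1 = {f, g}  B2 = {b, g}  B3 = {a, b}  B4 = {a, h}  B5 = {d, h}  B6 = {c, d}  B7 = {c, e}
Tree: B1–B2, B2–B3, B3–B4, B4–B5, B5–B6, B6–B7
The largest bag has 2 vertices, giving width 1; this decomposition certifies tw(G) ≤ 1. G has an edge, so its treewidth is at least 1. Combining the bounds, tw(G) = 1.

1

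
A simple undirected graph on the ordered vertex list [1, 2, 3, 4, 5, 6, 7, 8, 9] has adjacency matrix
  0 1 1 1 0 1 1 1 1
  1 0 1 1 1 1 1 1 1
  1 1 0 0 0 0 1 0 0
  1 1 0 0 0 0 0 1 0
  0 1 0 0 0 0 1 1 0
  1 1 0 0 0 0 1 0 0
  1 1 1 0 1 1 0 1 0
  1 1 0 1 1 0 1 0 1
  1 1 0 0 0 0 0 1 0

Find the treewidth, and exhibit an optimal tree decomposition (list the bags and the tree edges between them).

Each bag holds 4 vertices, so the decomposition has width 3, which upper-bounds the treewidth. Conversely, {1, 2, 8, 9} is a clique of size 4, and the vertices of any clique must share a bag in every tree decomposition; so some bag has ≥ 4 vertices and tw(G) ≥ 3. Therefore the treewidth is 3.

Treewidth 3.
Bags: B1 = {1, 2, 3, 7}  B2 = {1, 2, 6, 7}  B3 = {1, 2, 7, 8}  B4 = {1, 2, 8, 9}  B5 = {1, 2, 4, 8}  B6 = {2, 5, 7, 8}
Tree: B1–B2, B1–B3, B3–B4, B3–B5, B3–B6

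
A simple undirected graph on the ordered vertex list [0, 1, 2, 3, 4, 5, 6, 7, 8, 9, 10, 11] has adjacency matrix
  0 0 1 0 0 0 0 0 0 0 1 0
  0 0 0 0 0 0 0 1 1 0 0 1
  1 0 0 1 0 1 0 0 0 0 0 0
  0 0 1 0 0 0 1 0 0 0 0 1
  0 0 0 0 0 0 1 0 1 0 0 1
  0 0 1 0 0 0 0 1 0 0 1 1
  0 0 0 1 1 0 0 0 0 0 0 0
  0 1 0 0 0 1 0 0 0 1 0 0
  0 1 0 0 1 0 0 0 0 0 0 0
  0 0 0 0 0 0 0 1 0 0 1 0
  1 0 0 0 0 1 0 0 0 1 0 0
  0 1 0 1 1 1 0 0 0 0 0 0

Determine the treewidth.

A width-3 tree decomposition is:
Bags: B1 = {1, 4, 6, 8}  B2 = {1, 4, 6, 11}  B3 = {1, 3, 6, 11}  B4 = {1, 3, 7, 11}  B5 = {3, 5, 7, 11}  B6 = {2, 3, 5, 7}  B7 = {2, 5, 7, 9}  B8 = {2, 5, 9, 10}  B9 = {0, 2, 9, 10}
Tree: B1–B2, B2–B3, B3–B4, B4–B5, B5–B6, B6–B7, B7–B8, B8–B9
The largest bag has 4 vertices, giving width 3; this decomposition certifies tw(G) ≤ 3. For the lower bound: the 4 vertex sets {4,6,8}, {1}, {11}, {2,3,5,7} are disjoint, each induces a connected subgraph, and every pair is joined by at least one edge of G. Contracting each set to a single vertex therefore yields K_{4} as a minor, and since treewidth is minor-monotone, tw(G) ≥ tw(K_{4}) = 3. Hence tw(G) = 3 exactly.

3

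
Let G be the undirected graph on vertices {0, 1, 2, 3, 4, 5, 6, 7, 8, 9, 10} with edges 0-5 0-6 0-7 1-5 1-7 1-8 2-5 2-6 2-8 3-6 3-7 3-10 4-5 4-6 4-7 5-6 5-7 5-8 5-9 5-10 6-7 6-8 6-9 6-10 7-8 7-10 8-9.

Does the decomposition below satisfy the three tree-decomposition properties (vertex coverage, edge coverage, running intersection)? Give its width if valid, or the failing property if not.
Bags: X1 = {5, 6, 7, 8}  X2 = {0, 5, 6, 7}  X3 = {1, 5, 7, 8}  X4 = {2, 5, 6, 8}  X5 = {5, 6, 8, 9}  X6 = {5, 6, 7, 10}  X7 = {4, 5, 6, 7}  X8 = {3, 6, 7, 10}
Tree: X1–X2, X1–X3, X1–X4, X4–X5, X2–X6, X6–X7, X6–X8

Every vertex of G appears in some bag (union = {0, 1, 2, 3, 4, 5, 6, 7, 8, 9, 10}); every edge is covered by a bag; and for each vertex v the set of bags containing v is connected in the bag tree. The decomposition is therefore valid. The largest bag has 4 vertices, so the width is 3.

Yes; width 3.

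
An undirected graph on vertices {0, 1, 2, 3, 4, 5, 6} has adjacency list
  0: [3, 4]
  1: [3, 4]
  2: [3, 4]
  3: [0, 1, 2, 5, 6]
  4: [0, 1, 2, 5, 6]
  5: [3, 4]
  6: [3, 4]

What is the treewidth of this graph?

A width-2 tree decomposition is:
Bags: B1 = {1, 3, 4}  B2 = {3, 4, 5}  B3 = {0, 3, 4}  B4 = {3, 4, 6}  B5 = {2, 3, 4}
Tree: B1–B2, B2–B3, B3–B4, B4–B5
Each bag holds 3 vertices, so the decomposition has width 2, which upper-bounds the treewidth. For the lower bound, G contains the cycle 3–1–4–5–3, so G is not a forest; only forests have treewidth ≤ 1, hence tw(G) ≥ 2. Hence tw(G) = 2 exactly.

2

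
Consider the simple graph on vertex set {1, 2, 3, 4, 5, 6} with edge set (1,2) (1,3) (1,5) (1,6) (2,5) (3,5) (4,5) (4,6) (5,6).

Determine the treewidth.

2

A width-2 tree decomposition is:
Bags: B1 = {1, 5, 6}  B2 = {1, 3, 5}  B3 = {1, 2, 5}  B4 = {4, 5, 6}
Tree: B1–B2, B1–B3, B1–B4
Each bag holds 3 vertices, so the decomposition has width 2, which upper-bounds the treewidth. Conversely, {1, 2, 5} is a clique of size 3, and the vertices of any clique must share a bag in every tree decomposition; so some bag has ≥ 3 vertices and tw(G) ≥ 2. The upper and lower bounds meet at 2, so that is the treewidth.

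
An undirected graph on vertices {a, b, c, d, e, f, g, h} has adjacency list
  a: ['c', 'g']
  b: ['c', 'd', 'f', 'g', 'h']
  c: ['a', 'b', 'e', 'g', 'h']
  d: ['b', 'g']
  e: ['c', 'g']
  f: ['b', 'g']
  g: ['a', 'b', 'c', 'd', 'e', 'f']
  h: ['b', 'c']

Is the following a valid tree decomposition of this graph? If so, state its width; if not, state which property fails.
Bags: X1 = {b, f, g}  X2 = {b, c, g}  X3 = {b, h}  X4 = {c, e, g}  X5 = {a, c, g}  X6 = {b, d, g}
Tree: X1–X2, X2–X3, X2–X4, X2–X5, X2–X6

No — edge (c,h) lies in no bag.

A tree decomposition must satisfy three properties: every vertex lies in some bag; for every edge, both endpoints lie together in some bag; and for every vertex, the bags containing it form a connected subtree. Here edge (c,h) lies in no bag, so the decomposition is invalid.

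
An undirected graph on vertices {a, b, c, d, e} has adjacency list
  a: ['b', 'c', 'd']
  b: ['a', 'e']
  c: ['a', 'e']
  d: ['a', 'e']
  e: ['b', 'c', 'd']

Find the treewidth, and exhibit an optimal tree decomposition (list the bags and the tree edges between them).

Every bag has size at most 3, so the width is 3 − 1 = 2 and tw(G) ≤ 2. The edges b–a–c–e–b form a cycle, so G is not a tree and its treewidth is at least 2. Combining the bounds, tw(G) = 2.

Treewidth 2.
One such decomposition:
Bags: B1 = {a, b, e}  B2 = {a, c, e}  B3 = {a, d, e}
Tree: B1–B2, B2–B3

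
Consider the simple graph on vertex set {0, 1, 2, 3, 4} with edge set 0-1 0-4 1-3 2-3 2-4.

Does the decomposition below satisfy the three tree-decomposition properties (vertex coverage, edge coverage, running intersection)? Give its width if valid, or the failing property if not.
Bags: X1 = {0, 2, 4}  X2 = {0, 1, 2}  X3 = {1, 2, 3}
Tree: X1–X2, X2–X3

Yes; width 2.

Vertex coverage: the bags together contain {0, 1, 2, 3, 4}, the full vertex set. Edge coverage: each edge of G has both endpoints in at least one bag. Running intersection: for every vertex, the bags containing it form a connected subtree. All three properties hold, so this is a valid tree decomposition of width max|bag| − 1 = 2, and hence tw(G) ≤ 2.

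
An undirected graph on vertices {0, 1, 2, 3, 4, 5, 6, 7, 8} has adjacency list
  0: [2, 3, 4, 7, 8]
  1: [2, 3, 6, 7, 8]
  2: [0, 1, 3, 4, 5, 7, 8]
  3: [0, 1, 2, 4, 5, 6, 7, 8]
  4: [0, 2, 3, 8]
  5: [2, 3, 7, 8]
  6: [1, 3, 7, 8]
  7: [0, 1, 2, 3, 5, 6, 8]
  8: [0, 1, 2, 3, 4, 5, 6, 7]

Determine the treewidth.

4

A width-4 tree decomposition is:
Bags: B1 = {0, 2, 3, 7, 8}  B2 = {2, 3, 5, 7, 8}  B3 = {0, 2, 3, 4, 8}  B4 = {1, 2, 3, 7, 8}  B5 = {1, 3, 6, 7, 8}
Tree: B1–B2, B1–B3, B1–B4, B4–B5
Every bag has size at most 5, so the width is 5 − 1 = 4 and tw(G) ≤ 4. For the lower bound, the 5 vertices {0, 2, 3, 4, 8} are pairwise adjacent, and any tree decomposition puts a clique entirely inside one bag — forcing width ≥ 4. Combining the bounds, tw(G) = 4.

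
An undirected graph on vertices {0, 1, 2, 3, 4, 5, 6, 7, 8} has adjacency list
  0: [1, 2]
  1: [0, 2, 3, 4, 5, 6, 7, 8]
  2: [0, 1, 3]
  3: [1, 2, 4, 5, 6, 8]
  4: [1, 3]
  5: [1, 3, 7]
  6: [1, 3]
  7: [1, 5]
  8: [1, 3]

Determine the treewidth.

A width-2 tree decomposition is:
Bags: B1 = {1, 5, 7}  B2 = {1, 3, 5}  B3 = {1, 3, 8}  B4 = {1, 2, 3}  B5 = {1, 3, 6}  B6 = {1, 3, 4}  B7 = {0, 1, 2}
Tree: B1–B2, B2–B3, B3–B4, B4–B5, B4–B6, B4–B7
The largest bag has 3 vertices, giving width 2; this decomposition certifies tw(G) ≤ 2. On the other hand G contains the 3-clique {0, 1, 2}. A clique must lie in a single bag of any decomposition, so no decomposition can have width below 2. Hence tw(G) = 2 exactly.

2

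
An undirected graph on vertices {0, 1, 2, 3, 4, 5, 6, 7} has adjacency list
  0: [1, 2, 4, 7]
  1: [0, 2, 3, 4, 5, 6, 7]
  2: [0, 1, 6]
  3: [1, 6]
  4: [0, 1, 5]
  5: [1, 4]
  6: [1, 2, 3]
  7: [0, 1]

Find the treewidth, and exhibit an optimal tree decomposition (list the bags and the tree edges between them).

Treewidth 2.
Bags: B1 = {1, 2, 6}  B2 = {0, 1, 2}  B3 = {0, 1, 4}  B4 = {1, 4, 5}  B5 = {0, 1, 7}  B6 = {1, 3, 6}
Tree: B1–B2, B2–B3, B3–B4, B2–B5, B1–B6

Every bag has size at most 3, so the width is 3 − 1 = 2 and tw(G) ≤ 2. On the other hand G contains the 3-clique {0, 1, 2}. A clique must lie in a single bag of any decomposition, so no decomposition can have width below 2. Combining the bounds, tw(G) = 2.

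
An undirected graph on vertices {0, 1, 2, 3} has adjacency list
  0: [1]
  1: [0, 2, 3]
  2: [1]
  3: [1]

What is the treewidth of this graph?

1

A width-1 tree decomposition is:
Bags: B1 = {1, 3}  B2 = {1, 2}  B3 = {0, 1}
Tree: B1–B2, B2–B3
Every bag has size at most 2, so the width is 2 − 1 = 1 and tw(G) ≤ 1. Any graph with an edge has treewidth ≥ 1, and G has the edge 1–3. The upper and lower bounds meet at 1, so that is the treewidth.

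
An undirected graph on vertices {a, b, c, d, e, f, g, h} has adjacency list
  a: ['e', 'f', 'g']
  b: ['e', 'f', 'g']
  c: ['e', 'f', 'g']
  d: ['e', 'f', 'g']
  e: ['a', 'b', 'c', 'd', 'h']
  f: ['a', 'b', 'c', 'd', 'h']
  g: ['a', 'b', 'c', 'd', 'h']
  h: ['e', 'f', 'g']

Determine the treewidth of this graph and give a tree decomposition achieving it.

Treewidth 3.
One optimal decomposition is:
Bags: B1 = {b, e, f, g}  B2 = {a, e, f, g}  B3 = {e, f, g, h}  B4 = {c, e, f, g}  B5 = {d, e, f, g}
Tree: B1–B2, B2–B3, B3–B4, B4–B5

The largest bag has 4 vertices, giving width 3; this decomposition certifies tw(G) ≤ 3. For the lower bound: the 4 vertex sets {b,g}, {a,f}, {e}, {h} are disjoint, each induces a connected subgraph, and every pair is joined by at least one edge of G. Contracting each set to a single vertex therefore yields K_{4} as a minor, and since treewidth is minor-monotone, tw(G) ≥ tw(K_{4}) = 3. Hence tw(G) = 3 exactly.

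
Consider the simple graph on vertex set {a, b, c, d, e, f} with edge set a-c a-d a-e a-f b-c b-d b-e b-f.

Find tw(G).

A width-2 tree decomposition is:
Bags: B1 = {a, b, c}  B2 = {a, b, f}  B3 = {a, b, e}  B4 = {a, b, d}
Tree: B1–B2, B2–B3, B3–B4
The largest bag has 3 vertices, giving width 2; this decomposition certifies tw(G) ≤ 2. Since c–a–f–b–c is a cycle in G, G is not acyclic. Forests are exactly the graphs of treewidth ≤ 1, so tw(G) ≥ 2. The upper and lower bounds meet at 2, so that is the treewidth.

2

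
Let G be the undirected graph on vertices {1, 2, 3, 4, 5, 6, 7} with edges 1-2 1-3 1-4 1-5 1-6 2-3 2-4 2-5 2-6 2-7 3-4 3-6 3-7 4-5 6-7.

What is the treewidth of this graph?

3

A width-3 tree decomposition is:
Bags: B1 = {2, 3, 6, 7}  B2 = {1, 2, 3, 6}  B3 = {1, 2, 3, 4}  B4 = {1, 2, 4, 5}
Tree: B1–B2, B2–B3, B3–B4
Each bag holds 4 vertices, so the decomposition has width 3, which upper-bounds the treewidth. For the lower bound, the 4 vertices {1, 2, 3, 4} are pairwise adjacent, and any tree decomposition puts a clique entirely inside one bag — forcing width ≥ 3. Hence tw(G) = 3 exactly.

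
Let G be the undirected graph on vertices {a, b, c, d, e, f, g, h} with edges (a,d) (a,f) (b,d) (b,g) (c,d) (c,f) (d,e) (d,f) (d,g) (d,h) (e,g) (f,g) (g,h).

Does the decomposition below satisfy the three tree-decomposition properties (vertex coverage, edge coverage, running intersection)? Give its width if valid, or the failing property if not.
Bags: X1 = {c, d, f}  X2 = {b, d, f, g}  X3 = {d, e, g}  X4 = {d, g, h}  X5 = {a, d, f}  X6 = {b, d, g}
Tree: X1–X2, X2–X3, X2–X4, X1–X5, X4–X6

A tree decomposition must satisfy three properties: every vertex lies in some bag; for every edge, both endpoints lie together in some bag; and for every vertex, the bags containing it form a connected subtree. Here bags containing vertex b are not connected in the tree, so the decomposition is invalid.

No — bags containing vertex b are not connected in the tree.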